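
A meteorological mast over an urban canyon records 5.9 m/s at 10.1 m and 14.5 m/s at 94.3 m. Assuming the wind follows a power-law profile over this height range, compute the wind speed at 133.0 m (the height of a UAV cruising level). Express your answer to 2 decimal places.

16.65 m/s

First find α: α = ln(V₂/V₁)/ln(z₂/z₁) = ln(14.5/5.9)/ln(94.3/10.1) = 0.89920/2.23395 = 0.4025
Extrapolate from 94.3 m to 133.0 m: V₃ = 14.5 × (133.0/94.3)^0.4025 = 14.5 × 1.1484 = 16.6525 m/s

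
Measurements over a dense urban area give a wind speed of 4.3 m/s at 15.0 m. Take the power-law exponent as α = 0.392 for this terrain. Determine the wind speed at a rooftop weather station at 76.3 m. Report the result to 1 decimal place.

8.1 m/s

Power-law profile: V₂ = V₁ · (z₂/z₁)^α
V₂ = 4.3 × (76.3/15.0)^0.392 = 4.3 × (5.0867)^0.392
    = 4.3 × 1.8920 = 8.1356 m/s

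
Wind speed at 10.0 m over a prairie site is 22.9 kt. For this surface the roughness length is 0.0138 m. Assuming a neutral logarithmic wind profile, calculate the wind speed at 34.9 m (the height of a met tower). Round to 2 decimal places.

27.25 kt

Log law: V(z) ∝ ln(z/z₀), so V₂/V₁ = ln(z₂/z₀) / ln(z₁/z₀).
ln(34.9/0.0138) = 7.8356, ln(10.0/0.0138) = 6.5857
V₂ = 22.9 × 7.8356/6.5857 = 22.9 × 1.1898 = 27.2462 kt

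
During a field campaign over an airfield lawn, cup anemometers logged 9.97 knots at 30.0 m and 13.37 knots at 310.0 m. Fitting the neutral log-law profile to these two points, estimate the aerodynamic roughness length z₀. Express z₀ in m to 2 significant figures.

Log law: V(z) ∝ ln(z/z₀). With r = V₁/V₂ = 9.97/13.37 = 0.74570,
r · ln(z₂/z₀) = ln(z₁/z₀) ⇒ ln z₀ = (ln z₁ − r·ln z₂)/(1 − r)
ln z₀ = (3.40120 − 0.74570×5.73657) / 0.25430 = -3.4469
z₀ = exp(-3.4469) = 0.03184 m

z₀ ≈ 0.032 m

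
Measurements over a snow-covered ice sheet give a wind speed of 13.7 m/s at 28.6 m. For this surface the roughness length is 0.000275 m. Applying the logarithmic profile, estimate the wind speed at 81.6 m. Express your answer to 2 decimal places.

14.94 m/s

Log law: V(z) ∝ ln(z/z₀), so V₂/V₁ = ln(z₂/z₀) / ln(z₁/z₀).
ln(81.6/0.000275) = 12.6006, ln(28.6/0.000275) = 11.5521
V₂ = 13.7 × 12.6006/11.5521 = 13.7 × 1.0908 = 14.9434 m/s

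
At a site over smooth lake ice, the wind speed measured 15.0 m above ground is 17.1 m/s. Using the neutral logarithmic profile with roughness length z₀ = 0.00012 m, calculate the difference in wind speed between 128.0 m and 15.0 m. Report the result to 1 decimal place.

3.1 m/s

Log law: V₂ = V₁ · ln(z₂/z₀)/ln(z₁/z₀) = 17.1 × 13.8800/11.7361 = 20.2239 m/s
ΔV = 20.2239 − 17.1 = 3.1239 m/s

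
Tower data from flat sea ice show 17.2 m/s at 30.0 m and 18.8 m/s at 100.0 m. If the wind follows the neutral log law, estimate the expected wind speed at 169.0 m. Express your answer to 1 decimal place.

Log law: V ∝ ln(z/z₀). From the pair, with r = V₁/V₂ = 0.91489,
ln z₀ = (ln z₁ − r·ln z₂)/(1 − r) = (3.4012 − 0.91489×4.6052)/0.08511 = -9.5415 → z₀ = 0.00007181 m
V₃ = V₁ · ln(z₃/z₀)/ln(z₁/z₀) = 17.2 × 14.6714/12.9427 = 19.4973 m/s

19.5 m/s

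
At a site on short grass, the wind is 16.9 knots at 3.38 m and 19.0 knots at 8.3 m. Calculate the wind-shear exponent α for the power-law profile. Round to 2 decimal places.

Power law: V₂/V₁ = (z₂/z₁)^α ⇒ α = ln(V₂/V₁) / ln(z₂/z₁)
α = ln(19.0/16.9) / ln(8.3/3.38) = ln(1.1243) / ln(2.4556)
  = 0.11713 / 0.89838 = 0.13037

α ≈ 0.13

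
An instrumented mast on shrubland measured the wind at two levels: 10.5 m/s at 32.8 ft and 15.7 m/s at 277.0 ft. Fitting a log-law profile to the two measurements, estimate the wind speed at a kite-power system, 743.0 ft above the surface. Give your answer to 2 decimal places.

18.10 m/s

Log law: V ∝ ln(z/z₀). From the pair, with r = V₁/V₂ = 0.66879,
ln z₀ = (ln z₁ − r·ln z₂)/(1 − r) = (3.4904 − 0.66879×5.6240)/0.33121 = -0.8178 → z₀ = 0.4414 ft
V₃ = V₁ · ln(z₃/z₀)/ln(z₁/z₀) = 10.5 × 7.4285/4.3082 = 18.1047 m/s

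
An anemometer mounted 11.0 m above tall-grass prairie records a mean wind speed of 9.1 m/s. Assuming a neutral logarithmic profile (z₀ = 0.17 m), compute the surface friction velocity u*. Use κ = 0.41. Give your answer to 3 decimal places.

u* ≈ 0.895 m/s

Log law: V(z) = (u*/κ) · ln(z/z₀) ⇒ u* = κ · V / ln(z/z₀)
u* = 0.41 × 9.1 / ln(11.0/0.17) = 0.41 × 9.1 / 4.1699
   = 3.7310 / 4.1699 = 0.8948 m/s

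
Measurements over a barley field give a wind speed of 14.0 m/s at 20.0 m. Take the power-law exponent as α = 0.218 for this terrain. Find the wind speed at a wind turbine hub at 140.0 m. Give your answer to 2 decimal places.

Power-law profile: V₂ = V₁ · (z₂/z₁)^α
V₂ = 14.0 × (140.0/20.0)^0.218 = 14.0 × (7.0000)^0.218
    = 14.0 × 1.5284 = 21.3973 m/s

21.40 m/s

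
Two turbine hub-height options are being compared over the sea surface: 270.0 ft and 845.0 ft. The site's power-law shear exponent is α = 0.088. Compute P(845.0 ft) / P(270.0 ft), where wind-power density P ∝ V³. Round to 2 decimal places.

Speed ratio: V_B/V_A = (z_B/z_A)^α = (845.0/270.0)^0.088 = (3.1296)^0.088 = 1.10561
Power-density ratio: P_B/P_A = (V_B/V_A)³ = (1.10561)³ = 1.35148

1.35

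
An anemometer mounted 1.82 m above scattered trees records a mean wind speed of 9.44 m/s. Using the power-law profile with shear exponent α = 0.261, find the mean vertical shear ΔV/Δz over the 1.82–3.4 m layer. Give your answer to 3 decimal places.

Power law: V₂ = V₁ · (z₂/z₁)^α = 9.44 × (1.8681)^0.261 = 11.1124 m/s
ΔV/Δz = (11.1124 − 9.44)/(3.4 − 1.82) = 1.6724/1.5800 = 1.05851 m/s/m

1.059 m/s/m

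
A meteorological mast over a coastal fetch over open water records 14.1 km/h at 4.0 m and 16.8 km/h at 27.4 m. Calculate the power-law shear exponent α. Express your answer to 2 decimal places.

Power law: V₂/V₁ = (z₂/z₁)^α ⇒ α = ln(V₂/V₁) / ln(z₂/z₁)
α = ln(16.8/14.1) / ln(27.4/4.0) = ln(1.1915) / ln(6.8500)
  = 0.17520 / 1.92425 = 0.09105

α ≈ 0.09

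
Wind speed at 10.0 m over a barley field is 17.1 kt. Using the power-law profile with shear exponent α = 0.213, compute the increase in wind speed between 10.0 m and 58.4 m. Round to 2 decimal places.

7.80 kt

Power law: V₂ = V₁ · (z₂/z₁)^α = 17.1 × (5.8400)^0.213 = 24.9024 kt
ΔV = 24.9024 − 17.1 = 7.8024 kt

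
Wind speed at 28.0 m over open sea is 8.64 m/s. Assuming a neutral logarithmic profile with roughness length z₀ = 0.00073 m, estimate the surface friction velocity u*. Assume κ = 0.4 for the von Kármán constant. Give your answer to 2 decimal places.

Log law: V(z) = (u*/κ) · ln(z/z₀) ⇒ u* = κ · V / ln(z/z₀)
u* = 0.4 × 8.64 / ln(28.0/0.00073) = 0.4 × 8.64 / 10.5547
   = 3.4560 / 10.5547 = 0.3274 m/s

u* ≈ 0.33 m/s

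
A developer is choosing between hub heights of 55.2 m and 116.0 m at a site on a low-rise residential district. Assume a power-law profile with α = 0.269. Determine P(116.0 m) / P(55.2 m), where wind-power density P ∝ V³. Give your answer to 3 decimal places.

Speed ratio: V_B/V_A = (z_B/z_A)^α = (116.0/55.2)^0.269 = (2.1014)^0.269 = 1.22112
Power-density ratio: P_B/P_A = (V_B/V_A)³ = (1.22112)³ = 1.82084

1.821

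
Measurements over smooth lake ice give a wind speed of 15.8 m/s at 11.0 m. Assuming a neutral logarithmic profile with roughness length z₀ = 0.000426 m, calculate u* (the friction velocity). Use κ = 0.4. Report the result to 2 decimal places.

Log law: V(z) = (u*/κ) · ln(z/z₀) ⇒ u* = κ · V / ln(z/z₀)
u* = 0.4 × 15.8 / ln(11.0/0.000426) = 0.4 × 15.8 / 10.1590
   = 6.3200 / 10.1590 = 0.6221 m/s

u* ≈ 0.62 m/s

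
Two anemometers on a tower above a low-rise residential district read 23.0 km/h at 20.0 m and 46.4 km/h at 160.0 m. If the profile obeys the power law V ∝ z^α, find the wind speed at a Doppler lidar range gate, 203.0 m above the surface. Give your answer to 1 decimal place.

First find α: α = ln(V₂/V₁)/ln(z₂/z₁) = ln(46.4/23.0)/ln(160.0/20.0) = 0.70181/2.07944 = 0.3375
Extrapolate from 160.0 m to 203.0 m: V₃ = 46.4 × (203.0/160.0)^0.3375 = 46.4 × 1.0837 = 50.2814 km/h

50.3 km/h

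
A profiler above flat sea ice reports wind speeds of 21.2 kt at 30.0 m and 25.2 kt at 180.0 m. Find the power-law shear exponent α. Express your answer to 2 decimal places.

Power law: V₂/V₁ = (z₂/z₁)^α ⇒ α = ln(V₂/V₁) / ln(z₂/z₁)
α = ln(25.2/21.2) / ln(180.0/30.0) = ln(1.1887) / ln(6.0000)
  = 0.17284 / 1.79176 = 0.09647

α ≈ 0.10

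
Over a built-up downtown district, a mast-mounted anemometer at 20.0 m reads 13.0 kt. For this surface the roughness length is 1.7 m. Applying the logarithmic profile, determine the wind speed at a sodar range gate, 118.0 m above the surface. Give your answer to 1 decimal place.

22.4 kt

Log law: V(z) ∝ ln(z/z₀), so V₂/V₁ = ln(z₂/z₀) / ln(z₁/z₀).
ln(118.0/1.7) = 4.2401, ln(20.0/1.7) = 2.4651
V₂ = 13.0 × 4.2401/2.4651 = 13.0 × 1.7200 = 22.3604 kt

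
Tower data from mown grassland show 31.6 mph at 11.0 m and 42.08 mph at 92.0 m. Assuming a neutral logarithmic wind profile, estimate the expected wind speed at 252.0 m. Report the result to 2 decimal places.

47.05 mph

Log law: V ∝ ln(z/z₀). From the pair, with r = V₁/V₂ = 0.75095,
ln z₀ = (ln z₁ − r·ln z₂)/(1 − r) = (2.3979 − 0.75095×4.5218)/0.24905 = -4.0062 → z₀ = 0.01820 m
V₃ = V₁ · ln(z₃/z₀)/ln(z₁/z₀) = 31.6 × 9.5356/6.4041 = 47.0520 mph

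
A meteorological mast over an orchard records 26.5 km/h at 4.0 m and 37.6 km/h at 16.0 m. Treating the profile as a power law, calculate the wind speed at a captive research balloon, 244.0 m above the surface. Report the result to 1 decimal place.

First find α: α = ln(V₂/V₁)/ln(z₂/z₁) = ln(37.6/26.5)/ln(16.0/4.0) = 0.34986/1.38629 = 0.2524
Extrapolate from 16.0 m to 244.0 m: V₃ = 37.6 × (244.0/16.0)^0.2524 = 37.6 × 1.9889 = 74.7842 km/h

74.8 km/h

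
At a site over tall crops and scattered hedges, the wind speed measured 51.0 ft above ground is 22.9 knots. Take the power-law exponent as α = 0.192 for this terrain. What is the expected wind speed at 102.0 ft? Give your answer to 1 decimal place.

26.2 knots

Power-law profile: V₂ = V₁ · (z₂/z₁)^α
V₂ = 22.9 × (102.0/51.0)^0.192 = 22.9 × (2.0000)^0.192
    = 22.9 × 1.1423 = 26.1597 knots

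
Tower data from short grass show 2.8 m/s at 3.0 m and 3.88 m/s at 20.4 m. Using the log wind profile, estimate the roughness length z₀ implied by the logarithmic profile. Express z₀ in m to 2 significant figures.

z₀ ≈ 0.021 m

Log law: V(z) ∝ ln(z/z₀). With r = V₁/V₂ = 2.8/3.88 = 0.72165,
r · ln(z₂/z₀) = ln(z₁/z₀) ⇒ ln z₀ = (ln z₁ − r·ln z₂)/(1 − r)
ln z₀ = (1.09861 − 0.72165×3.01553) / 0.27835 = -3.8712
z₀ = exp(-3.8712) = 0.02083 m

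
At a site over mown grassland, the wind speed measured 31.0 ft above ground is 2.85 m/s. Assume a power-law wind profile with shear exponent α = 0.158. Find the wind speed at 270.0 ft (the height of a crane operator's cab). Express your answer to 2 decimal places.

4.01 m/s

Power-law profile: V₂ = V₁ · (z₂/z₁)^α
V₂ = 2.85 × (270.0/31.0)^0.158 = 2.85 × (8.7097)^0.158
    = 2.85 × 1.4077 = 4.0120 m/s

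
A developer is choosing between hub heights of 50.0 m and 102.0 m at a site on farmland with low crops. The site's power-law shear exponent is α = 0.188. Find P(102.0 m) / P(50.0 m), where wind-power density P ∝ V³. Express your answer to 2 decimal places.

Speed ratio: V_B/V_A = (z_B/z_A)^α = (102.0/50.0)^0.188 = (2.0400)^0.188 = 1.14343
Power-density ratio: P_B/P_A = (V_B/V_A)³ = (1.14343)³ = 1.49497

1.49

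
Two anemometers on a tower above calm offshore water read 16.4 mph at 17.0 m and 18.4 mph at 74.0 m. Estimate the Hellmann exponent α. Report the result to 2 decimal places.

α ≈ 0.08

Power law: V₂/V₁ = (z₂/z₁)^α ⇒ α = ln(V₂/V₁) / ln(z₂/z₁)
α = ln(18.4/16.4) / ln(74.0/17.0) = ln(1.1220) / ln(4.3529)
  = 0.11507 / 1.47085 = 0.07823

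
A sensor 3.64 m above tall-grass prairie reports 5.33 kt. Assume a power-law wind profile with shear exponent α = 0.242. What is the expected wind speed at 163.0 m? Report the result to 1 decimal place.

13.4 kt

Power-law profile: V₂ = V₁ · (z₂/z₁)^α
V₂ = 5.33 × (163.0/3.64)^0.242 = 5.33 × (44.7802)^0.242
    = 5.33 × 2.5094 = 13.3749 kt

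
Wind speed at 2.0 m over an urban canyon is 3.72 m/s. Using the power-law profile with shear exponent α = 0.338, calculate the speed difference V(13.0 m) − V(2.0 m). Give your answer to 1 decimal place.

3.3 m/s

Power law: V₂ = V₁ · (z₂/z₁)^α = 3.72 × (6.5000)^0.338 = 7.0034 m/s
ΔV = 7.0034 − 3.72 = 3.2834 m/s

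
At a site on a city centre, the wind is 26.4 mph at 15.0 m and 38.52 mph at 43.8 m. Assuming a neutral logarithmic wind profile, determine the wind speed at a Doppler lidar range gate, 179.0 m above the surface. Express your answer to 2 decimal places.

54.44 mph

Log law: V ∝ ln(z/z₀). From the pair, with r = V₁/V₂ = 0.68536,
ln z₀ = (ln z₁ − r·ln z₂)/(1 − r) = (2.7081 − 0.68536×3.7796)/0.31464 = 0.3739 → z₀ = 1.453 m
V₃ = V₁ · ln(z₃/z₀)/ln(z₁/z₀) = 26.4 × 4.8135/2.3341 = 54.4422 mph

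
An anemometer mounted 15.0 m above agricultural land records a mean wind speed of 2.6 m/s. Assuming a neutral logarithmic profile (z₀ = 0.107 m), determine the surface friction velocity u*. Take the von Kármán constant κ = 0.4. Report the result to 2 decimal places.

u* ≈ 0.21 m/s

Log law: V(z) = (u*/κ) · ln(z/z₀) ⇒ u* = κ · V / ln(z/z₀)
u* = 0.4 × 2.6 / ln(15.0/0.107) = 0.4 × 2.6 / 4.9430
   = 1.0400 / 4.9430 = 0.2104 m/s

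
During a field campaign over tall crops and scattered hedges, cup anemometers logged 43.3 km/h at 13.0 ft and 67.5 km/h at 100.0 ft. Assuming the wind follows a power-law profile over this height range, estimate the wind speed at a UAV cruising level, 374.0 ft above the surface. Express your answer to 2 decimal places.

First find α: α = ln(V₂/V₁)/ln(z₂/z₁) = ln(67.5/43.3)/ln(100.0/13.0) = 0.44397/2.04022 = 0.2176
Extrapolate from 100.0 ft to 374.0 ft: V₃ = 67.5 × (374.0/100.0)^0.2176 = 67.5 × 1.3325 = 89.9429 km/h

89.94 km/h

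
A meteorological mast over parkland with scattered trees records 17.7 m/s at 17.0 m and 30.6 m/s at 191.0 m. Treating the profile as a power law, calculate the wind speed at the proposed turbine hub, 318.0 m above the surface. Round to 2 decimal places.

34.34 m/s

First find α: α = ln(V₂/V₁)/ln(z₂/z₁) = ln(30.6/17.7)/ln(191.0/17.0) = 0.54744/2.41906 = 0.2263
Extrapolate from 191.0 m to 318.0 m: V₃ = 30.6 × (318.0/191.0)^0.2263 = 30.6 × 1.1223 = 34.3418 m/s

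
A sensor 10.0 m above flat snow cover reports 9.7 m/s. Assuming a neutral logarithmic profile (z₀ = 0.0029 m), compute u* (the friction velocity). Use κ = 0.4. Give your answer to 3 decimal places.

Log law: V(z) = (u*/κ) · ln(z/z₀) ⇒ u* = κ · V / ln(z/z₀)
u* = 0.4 × 9.7 / ln(10.0/0.0029) = 0.4 × 9.7 / 8.1456
   = 3.8800 / 8.1456 = 0.4763 m/s

u* ≈ 0.476 m/s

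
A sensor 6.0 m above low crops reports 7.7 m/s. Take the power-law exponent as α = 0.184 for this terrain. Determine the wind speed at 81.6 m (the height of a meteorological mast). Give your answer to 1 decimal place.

Power-law profile: V₂ = V₁ · (z₂/z₁)^α
V₂ = 7.7 × (81.6/6.0)^0.184 = 7.7 × (13.6000)^0.184
    = 7.7 × 1.6165 = 12.4469 m/s

12.4 m/s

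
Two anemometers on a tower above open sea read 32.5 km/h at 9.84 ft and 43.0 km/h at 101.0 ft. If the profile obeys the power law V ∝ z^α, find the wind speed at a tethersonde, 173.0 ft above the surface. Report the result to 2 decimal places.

45.87 km/h

First find α: α = ln(V₂/V₁)/ln(z₂/z₁) = ln(43.0/32.5)/ln(101.0/9.84) = 0.27996/2.32866 = 0.1202
Extrapolate from 101.0 ft to 173.0 ft: V₃ = 43.0 × (173.0/101.0)^0.1202 = 43.0 × 1.0668 = 45.8741 km/h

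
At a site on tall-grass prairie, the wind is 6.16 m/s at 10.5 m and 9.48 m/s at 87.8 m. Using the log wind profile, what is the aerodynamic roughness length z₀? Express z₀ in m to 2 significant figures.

z₀ ≈ 0.20 m

Log law: V(z) ∝ ln(z/z₀). With r = V₁/V₂ = 6.16/9.48 = 0.64979,
r · ln(z₂/z₀) = ln(z₁/z₀) ⇒ ln z₀ = (ln z₁ − r·ln z₂)/(1 − r)
ln z₀ = (2.35138 − 0.64979×4.47506) / 0.35021 = -1.5890
z₀ = exp(-1.5890) = 0.2041 m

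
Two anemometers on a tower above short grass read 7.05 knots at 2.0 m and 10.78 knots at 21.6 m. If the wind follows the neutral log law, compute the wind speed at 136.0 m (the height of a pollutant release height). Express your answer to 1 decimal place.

Log law: V ∝ ln(z/z₀). From the pair, with r = V₁/V₂ = 0.65399,
ln z₀ = (ln z₁ − r·ln z₂)/(1 − r) = (0.6931 − 0.65399×3.0727)/0.34601 = -3.8044 → z₀ = 0.02227 m
V₃ = V₁ · ln(z₃/z₀)/ln(z₁/z₀) = 7.05 × 8.7170/4.4975 = 13.6642 knots

13.7 knots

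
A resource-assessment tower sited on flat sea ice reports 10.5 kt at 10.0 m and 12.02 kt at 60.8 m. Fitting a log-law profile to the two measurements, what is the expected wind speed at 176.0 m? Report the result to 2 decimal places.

Log law: V ∝ ln(z/z₀). From the pair, with r = V₁/V₂ = 0.87354,
ln z₀ = (ln z₁ − r·ln z₂)/(1 − r) = (2.3026 − 0.87354×4.1076)/0.12646 = -10.1662 → z₀ = 0.00003845 m
V₃ = V₁ · ln(z₃/z₀)/ln(z₁/z₀) = 10.5 × 15.3367/12.4688 = 12.9151 kt

12.92 kt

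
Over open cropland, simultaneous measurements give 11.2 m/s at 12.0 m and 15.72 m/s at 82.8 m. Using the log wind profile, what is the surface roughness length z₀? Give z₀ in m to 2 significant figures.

z₀ ≈ 0.10 m

Log law: V(z) ∝ ln(z/z₀). With r = V₁/V₂ = 11.2/15.72 = 0.71247,
r · ln(z₂/z₀) = ln(z₁/z₀) ⇒ ln z₀ = (ln z₁ − r·ln z₂)/(1 − r)
ln z₀ = (2.48491 − 0.71247×4.41643) / 0.28753 = -2.3012
z₀ = exp(-2.3012) = 0.1001 m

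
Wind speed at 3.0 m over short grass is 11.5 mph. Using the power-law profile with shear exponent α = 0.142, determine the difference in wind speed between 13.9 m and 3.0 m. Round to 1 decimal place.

2.8 mph

Power law: V₂ = V₁ · (z₂/z₁)^α = 11.5 × (4.6333)^0.142 = 14.2973 mph
ΔV = 14.2973 − 11.5 = 2.7973 mph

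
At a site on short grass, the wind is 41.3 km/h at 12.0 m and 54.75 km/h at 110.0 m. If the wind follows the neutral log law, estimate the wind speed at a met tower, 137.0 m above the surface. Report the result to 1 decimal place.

56.1 km/h

Log law: V ∝ ln(z/z₀). From the pair, with r = V₁/V₂ = 0.75434,
ln z₀ = (ln z₁ − r·ln z₂)/(1 − r) = (2.4849 − 0.75434×4.7005)/0.24566 = -4.3183 → z₀ = 0.01332 m
V₃ = V₁ · ln(z₃/z₀)/ln(z₁/z₀) = 41.3 × 9.2383/6.8032 = 56.0825 km/h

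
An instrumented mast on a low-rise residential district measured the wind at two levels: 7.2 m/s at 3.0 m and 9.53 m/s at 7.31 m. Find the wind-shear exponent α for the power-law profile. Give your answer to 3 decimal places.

Power law: V₂/V₁ = (z₂/z₁)^α ⇒ α = ln(V₂/V₁) / ln(z₂/z₁)
α = ln(9.53/7.2) / ln(7.31/3.0) = ln(1.3236) / ln(2.4367)
  = 0.28036 / 0.89063 = 0.31479

α ≈ 0.315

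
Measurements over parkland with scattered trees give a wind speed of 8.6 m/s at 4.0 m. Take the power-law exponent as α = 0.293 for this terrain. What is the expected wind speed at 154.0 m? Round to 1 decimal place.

25.1 m/s

Power-law profile: V₂ = V₁ · (z₂/z₁)^α
V₂ = 8.6 × (154.0/4.0)^0.293 = 8.6 × (38.5000)^0.293
    = 8.6 × 2.9143 = 25.0633 m/s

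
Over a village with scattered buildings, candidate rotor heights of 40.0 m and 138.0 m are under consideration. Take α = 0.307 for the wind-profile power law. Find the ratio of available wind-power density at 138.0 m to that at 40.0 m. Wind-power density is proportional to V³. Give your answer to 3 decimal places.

Speed ratio: V_B/V_A = (z_B/z_A)^α = (138.0/40.0)^0.307 = (3.4500)^0.307 = 1.46255
Power-density ratio: P_B/P_A = (V_B/V_A)³ = (1.46255)³ = 3.12847

3.128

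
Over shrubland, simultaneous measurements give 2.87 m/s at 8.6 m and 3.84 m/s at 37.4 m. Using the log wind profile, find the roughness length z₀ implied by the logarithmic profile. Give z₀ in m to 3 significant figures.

Log law: V(z) ∝ ln(z/z₀). With r = V₁/V₂ = 2.87/3.84 = 0.74740,
r · ln(z₂/z₀) = ln(z₁/z₀) ⇒ ln z₀ = (ln z₁ − r·ln z₂)/(1 − r)
ln z₀ = (2.15176 − 0.74740×3.62167) / 0.25260 = -2.1973
z₀ = exp(-2.1973) = 0.1111 m

z₀ ≈ 0.111 m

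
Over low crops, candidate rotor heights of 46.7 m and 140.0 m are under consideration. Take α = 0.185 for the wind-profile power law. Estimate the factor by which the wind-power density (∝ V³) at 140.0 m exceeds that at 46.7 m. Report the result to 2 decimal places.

Speed ratio: V_B/V_A = (z_B/z_A)^α = (140.0/46.7)^0.185 = (2.9979)^0.185 = 1.22521
Power-density ratio: P_B/P_A = (V_B/V_A)³ = (1.22521)³ = 1.83921

1.84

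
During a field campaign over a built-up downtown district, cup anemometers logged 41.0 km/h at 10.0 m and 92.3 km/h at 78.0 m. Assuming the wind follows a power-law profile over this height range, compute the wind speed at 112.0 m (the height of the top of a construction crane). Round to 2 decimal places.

First find α: α = ln(V₂/V₁)/ln(z₂/z₁) = ln(92.3/41.0)/ln(78.0/10.0) = 0.81147/2.05412 = 0.3950
Extrapolate from 78.0 m to 112.0 m: V₃ = 92.3 × (112.0/78.0)^0.3950 = 92.3 × 1.1536 = 106.4811 km/h

106.48 km/h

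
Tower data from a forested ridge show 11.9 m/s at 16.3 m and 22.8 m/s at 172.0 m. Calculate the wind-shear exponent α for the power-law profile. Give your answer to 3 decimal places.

Power law: V₂/V₁ = (z₂/z₁)^α ⇒ α = ln(V₂/V₁) / ln(z₂/z₁)
α = ln(22.8/11.9) / ln(172.0/16.3) = ln(1.9160) / ln(10.5521)
  = 0.65022 / 2.35633 = 0.27595

α ≈ 0.276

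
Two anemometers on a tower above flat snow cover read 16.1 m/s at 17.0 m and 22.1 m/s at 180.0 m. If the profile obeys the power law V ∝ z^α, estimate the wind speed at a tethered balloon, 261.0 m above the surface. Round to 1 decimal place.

23.2 m/s

First find α: α = ln(V₂/V₁)/ln(z₂/z₁) = ln(22.1/16.1)/ln(180.0/17.0) = 0.31676/2.35974 = 0.1342
Extrapolate from 180.0 m to 261.0 m: V₃ = 22.1 × (261.0/180.0)^0.1342 = 22.1 × 1.0511 = 23.2302 m/s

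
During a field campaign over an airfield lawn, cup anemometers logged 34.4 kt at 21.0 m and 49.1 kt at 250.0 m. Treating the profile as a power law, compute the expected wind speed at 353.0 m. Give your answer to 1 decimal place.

51.6 kt

First find α: α = ln(V₂/V₁)/ln(z₂/z₁) = ln(49.1/34.4)/ln(250.0/21.0) = 0.35580/2.47694 = 0.1436
Extrapolate from 250.0 m to 353.0 m: V₃ = 49.1 × (353.0/250.0)^0.1436 = 49.1 × 1.0508 = 51.5946 kt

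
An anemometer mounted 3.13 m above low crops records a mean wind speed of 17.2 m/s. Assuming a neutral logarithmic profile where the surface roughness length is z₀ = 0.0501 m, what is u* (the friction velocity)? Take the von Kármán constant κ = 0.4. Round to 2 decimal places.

u* ≈ 1.66 m/s

Log law: V(z) = (u*/κ) · ln(z/z₀) ⇒ u* = κ · V / ln(z/z₀)
u* = 0.4 × 17.2 / ln(3.13/0.0501) = 0.4 × 17.2 / 4.1348
   = 6.8800 / 4.1348 = 1.6639 m/s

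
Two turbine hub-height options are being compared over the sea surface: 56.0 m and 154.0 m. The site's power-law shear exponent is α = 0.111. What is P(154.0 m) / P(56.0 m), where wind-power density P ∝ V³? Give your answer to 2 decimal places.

Speed ratio: V_B/V_A = (z_B/z_A)^α = (154.0/56.0)^0.111 = (2.7500)^0.111 = 1.11883
Power-density ratio: P_B/P_A = (V_B/V_A)³ = (1.11883)³ = 1.40055

1.40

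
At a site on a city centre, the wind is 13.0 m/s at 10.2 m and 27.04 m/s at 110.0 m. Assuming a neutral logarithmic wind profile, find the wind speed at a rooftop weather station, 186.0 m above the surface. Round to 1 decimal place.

Log law: V ∝ ln(z/z₀). From the pair, with r = V₁/V₂ = 0.48077,
ln z₀ = (ln z₁ − r·ln z₂)/(1 − r) = (2.3224 − 0.48077×4.7005)/0.51923 = 0.1205 → z₀ = 1.128 m
V₃ = V₁ · ln(z₃/z₀)/ln(z₁/z₀) = 13.0 × 5.1053/2.2019 = 30.1411 m/s

30.1 m/s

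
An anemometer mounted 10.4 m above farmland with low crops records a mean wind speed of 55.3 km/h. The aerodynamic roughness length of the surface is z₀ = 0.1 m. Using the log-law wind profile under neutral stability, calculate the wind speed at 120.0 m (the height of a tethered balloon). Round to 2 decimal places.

84.42 km/h

Log law: V(z) ∝ ln(z/z₀), so V₂/V₁ = ln(z₂/z₀) / ln(z₁/z₀).
ln(120.0/0.1) = 7.0901, ln(10.4/0.1) = 4.6444
V₂ = 55.3 × 7.0901/4.6444 = 55.3 × 1.5266 = 84.4204 km/h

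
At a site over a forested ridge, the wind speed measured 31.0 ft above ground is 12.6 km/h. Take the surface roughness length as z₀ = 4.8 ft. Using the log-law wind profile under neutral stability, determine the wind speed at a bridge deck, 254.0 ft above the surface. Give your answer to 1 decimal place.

Log law: V(z) ∝ ln(z/z₀), so V₂/V₁ = ln(z₂/z₀) / ln(z₁/z₀).
ln(254.0/4.8) = 3.9687, ln(31.0/4.8) = 1.8654
V₂ = 12.6 × 3.9687/1.8654 = 12.6 × 2.1276 = 26.8075 km/h

26.8 km/h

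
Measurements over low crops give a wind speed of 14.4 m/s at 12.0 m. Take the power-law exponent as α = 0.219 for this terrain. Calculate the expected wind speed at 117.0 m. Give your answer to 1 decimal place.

Power-law profile: V₂ = V₁ · (z₂/z₁)^α
V₂ = 14.4 × (117.0/12.0)^0.219 = 14.4 × (9.7500)^0.219
    = 14.4 × 1.6466 = 23.7113 m/s

23.7 m/s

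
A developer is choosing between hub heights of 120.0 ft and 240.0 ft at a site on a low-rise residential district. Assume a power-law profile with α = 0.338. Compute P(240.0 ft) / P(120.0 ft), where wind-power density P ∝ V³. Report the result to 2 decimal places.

2.02

Speed ratio: V_B/V_A = (z_B/z_A)^α = (240.0/120.0)^0.338 = (2.0000)^0.338 = 1.26400
Power-density ratio: P_B/P_A = (V_B/V_A)³ = (1.26400)³ = 2.01950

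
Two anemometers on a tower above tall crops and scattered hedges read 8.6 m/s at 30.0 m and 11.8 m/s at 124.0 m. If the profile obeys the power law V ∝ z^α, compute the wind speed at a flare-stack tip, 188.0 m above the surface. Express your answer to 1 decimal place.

First find α: α = ln(V₂/V₁)/ln(z₂/z₁) = ln(11.8/8.6)/ln(124.0/30.0) = 0.31634/1.41908 = 0.2229
Extrapolate from 124.0 m to 188.0 m: V₃ = 11.8 × (188.0/124.0)^0.2229 = 11.8 × 1.0972 = 12.9471 m/s

12.9 m/s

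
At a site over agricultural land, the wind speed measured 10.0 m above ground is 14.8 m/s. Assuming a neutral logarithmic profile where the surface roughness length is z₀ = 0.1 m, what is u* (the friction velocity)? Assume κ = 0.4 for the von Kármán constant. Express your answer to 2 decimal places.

Log law: V(z) = (u*/κ) · ln(z/z₀) ⇒ u* = κ · V / ln(z/z₀)
u* = 0.4 × 14.8 / ln(10.0/0.1) = 0.4 × 14.8 / 4.6052
   = 5.9200 / 4.6052 = 1.2855 m/s

u* ≈ 1.29 m/s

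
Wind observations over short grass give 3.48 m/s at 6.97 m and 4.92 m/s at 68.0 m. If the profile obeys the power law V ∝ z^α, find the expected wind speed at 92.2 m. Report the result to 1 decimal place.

5.2 m/s

First find α: α = ln(V₂/V₁)/ln(z₂/z₁) = ln(4.92/3.48)/ln(68.0/6.97) = 0.34628/2.27789 = 0.1520
Extrapolate from 68.0 m to 92.2 m: V₃ = 4.92 × (92.2/68.0)^0.1520 = 4.92 × 1.0474 = 5.1531 m/s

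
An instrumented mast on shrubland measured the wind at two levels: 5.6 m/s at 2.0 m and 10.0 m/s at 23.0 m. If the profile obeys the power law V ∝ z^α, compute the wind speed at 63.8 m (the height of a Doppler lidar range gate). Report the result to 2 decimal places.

First find α: α = ln(V₂/V₁)/ln(z₂/z₁) = ln(10.0/5.6)/ln(23.0/2.0) = 0.57982/2.44235 = 0.2374
Extrapolate from 23.0 m to 63.8 m: V₃ = 10.0 × (63.8/23.0)^0.2374 = 10.0 × 1.2741 = 12.7406 m/s

12.74 m/s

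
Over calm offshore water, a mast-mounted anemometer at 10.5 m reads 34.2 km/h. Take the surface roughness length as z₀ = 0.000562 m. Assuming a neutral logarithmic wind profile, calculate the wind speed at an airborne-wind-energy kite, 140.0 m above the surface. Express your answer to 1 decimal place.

43.2 km/h

Log law: V(z) ∝ ln(z/z₀), so V₂/V₁ = ln(z₂/z₀) / ln(z₁/z₀).
ln(140.0/0.000562) = 12.4257, ln(10.5/0.000562) = 9.8354
V₂ = 34.2 × 12.4257/9.8354 = 34.2 × 1.2634 = 43.2070 km/h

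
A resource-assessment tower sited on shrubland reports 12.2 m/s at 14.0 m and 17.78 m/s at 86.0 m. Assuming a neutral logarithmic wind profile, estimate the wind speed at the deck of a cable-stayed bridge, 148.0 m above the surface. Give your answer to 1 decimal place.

Log law: V ∝ ln(z/z₀). From the pair, with r = V₁/V₂ = 0.68616,
ln z₀ = (ln z₁ − r·ln z₂)/(1 − r) = (2.6391 − 0.68616×4.4543)/0.31384 = -1.3299 → z₀ = 0.2645 m
V₃ = V₁ · ln(z₃/z₀)/ln(z₁/z₀) = 12.2 × 6.3271/3.9689 = 19.4487 m/s

19.4 m/s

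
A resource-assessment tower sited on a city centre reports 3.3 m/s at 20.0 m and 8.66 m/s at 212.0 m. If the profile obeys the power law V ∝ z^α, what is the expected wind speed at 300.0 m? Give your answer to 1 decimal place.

First find α: α = ln(V₂/V₁)/ln(z₂/z₁) = ln(8.66/3.3)/ln(212.0/20.0) = 0.96479/2.36085 = 0.4087
Extrapolate from 212.0 m to 300.0 m: V₃ = 8.66 × (300.0/212.0)^0.4087 = 8.66 × 1.1524 = 9.9802 m/s

10.0 m/s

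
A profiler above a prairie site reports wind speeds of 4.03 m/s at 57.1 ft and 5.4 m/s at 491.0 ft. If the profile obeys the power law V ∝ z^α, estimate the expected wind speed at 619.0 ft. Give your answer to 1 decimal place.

5.6 m/s

First find α: α = ln(V₂/V₁)/ln(z₂/z₁) = ln(5.4/4.03)/ln(491.0/57.1) = 0.29263/2.15164 = 0.1360
Extrapolate from 491.0 ft to 619.0 ft: V₃ = 5.4 × (619.0/491.0)^0.1360 = 5.4 × 1.0320 = 5.5728 m/s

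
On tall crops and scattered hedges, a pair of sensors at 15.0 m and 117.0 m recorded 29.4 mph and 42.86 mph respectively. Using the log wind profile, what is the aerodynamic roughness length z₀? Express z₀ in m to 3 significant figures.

Log law: V(z) ∝ ln(z/z₀). With r = V₁/V₂ = 29.4/42.86 = 0.68595,
r · ln(z₂/z₀) = ln(z₁/z₀) ⇒ ln z₀ = (ln z₁ − r·ln z₂)/(1 − r)
ln z₀ = (2.70805 − 0.68595×4.76217) / 0.31405 = -1.7787
z₀ = exp(-1.7787) = 0.1689 m

z₀ ≈ 0.169 m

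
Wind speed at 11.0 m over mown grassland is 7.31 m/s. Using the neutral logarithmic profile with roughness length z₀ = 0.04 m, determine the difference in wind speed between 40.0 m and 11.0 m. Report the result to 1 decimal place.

Log law: V₂ = V₁ · ln(z₂/z₀)/ln(z₁/z₀) = 7.31 × 6.9078/5.6168 = 8.9902 m/s
ΔV = 8.9902 − 7.31 = 1.6802 m/s

1.7 m/s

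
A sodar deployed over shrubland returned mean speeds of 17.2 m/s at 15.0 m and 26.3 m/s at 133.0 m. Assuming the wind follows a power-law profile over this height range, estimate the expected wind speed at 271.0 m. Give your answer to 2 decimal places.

First find α: α = ln(V₂/V₁)/ln(z₂/z₁) = ln(26.3/17.2)/ln(133.0/15.0) = 0.42466/2.18230 = 0.1946
Extrapolate from 133.0 m to 271.0 m: V₃ = 26.3 × (271.0/133.0)^0.1946 = 26.3 × 1.1486 = 30.2070 m/s

30.21 m/s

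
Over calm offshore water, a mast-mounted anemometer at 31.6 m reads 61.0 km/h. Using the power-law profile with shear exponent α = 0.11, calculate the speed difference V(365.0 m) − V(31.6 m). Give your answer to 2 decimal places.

Power law: V₂ = V₁ · (z₂/z₁)^α = 61.0 × (11.5506)^0.11 = 79.8393 km/h
ΔV = 79.8393 − 61.0 = 18.8393 km/h

18.84 km/h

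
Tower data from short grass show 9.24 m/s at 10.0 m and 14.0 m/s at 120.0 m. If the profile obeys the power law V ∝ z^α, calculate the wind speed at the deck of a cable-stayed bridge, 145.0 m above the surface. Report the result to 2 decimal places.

First find α: α = ln(V₂/V₁)/ln(z₂/z₁) = ln(14.0/9.24)/ln(120.0/10.0) = 0.41552/2.48491 = 0.1672
Extrapolate from 120.0 m to 145.0 m: V₃ = 14.0 × (145.0/120.0)^0.1672 = 14.0 × 1.0322 = 14.4501 m/s

14.45 m/s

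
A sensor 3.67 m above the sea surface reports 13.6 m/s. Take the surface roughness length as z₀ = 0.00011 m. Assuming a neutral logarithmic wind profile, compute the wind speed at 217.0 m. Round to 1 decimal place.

Log law: V(z) ∝ ln(z/z₀), so V₂/V₁ = ln(z₂/z₀) / ln(z₁/z₀).
ln(217.0/0.00011) = 14.4949, ln(3.67/0.00011) = 10.4152
V₂ = 13.6 × 14.4949/10.4152 = 13.6 × 1.3917 = 18.9272 m/s

18.9 m/s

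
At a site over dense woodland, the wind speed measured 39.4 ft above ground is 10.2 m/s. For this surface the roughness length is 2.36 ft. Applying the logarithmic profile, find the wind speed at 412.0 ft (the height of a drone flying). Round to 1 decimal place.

18.7 m/s

Log law: V(z) ∝ ln(z/z₀), so V₂/V₁ = ln(z₂/z₀) / ln(z₁/z₀).
ln(412.0/2.36) = 5.1624, ln(39.4/2.36) = 2.8151
V₂ = 10.2 × 5.1624/2.8151 = 10.2 × 1.8338 = 18.7048 m/s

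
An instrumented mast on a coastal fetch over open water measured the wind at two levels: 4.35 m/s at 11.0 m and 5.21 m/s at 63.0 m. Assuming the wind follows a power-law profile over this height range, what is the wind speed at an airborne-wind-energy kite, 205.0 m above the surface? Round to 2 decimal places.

First find α: α = ln(V₂/V₁)/ln(z₂/z₁) = ln(5.21/4.35)/ln(63.0/11.0) = 0.18040/1.74524 = 0.1034
Extrapolate from 63.0 m to 205.0 m: V₃ = 5.21 × (205.0/63.0)^0.1034 = 5.21 × 1.1297 = 5.8858 m/s

5.89 m/s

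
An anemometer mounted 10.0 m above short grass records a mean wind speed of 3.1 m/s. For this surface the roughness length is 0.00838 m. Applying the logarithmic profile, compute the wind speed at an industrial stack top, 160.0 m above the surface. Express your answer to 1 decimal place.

4.3 m/s

Log law: V(z) ∝ ln(z/z₀), so V₂/V₁ = ln(z₂/z₀) / ln(z₁/z₀).
ln(160.0/0.00838) = 9.8571, ln(10.0/0.00838) = 7.0845
V₂ = 3.1 × 9.8571/7.0845 = 3.1 × 1.3914 = 4.3132 m/s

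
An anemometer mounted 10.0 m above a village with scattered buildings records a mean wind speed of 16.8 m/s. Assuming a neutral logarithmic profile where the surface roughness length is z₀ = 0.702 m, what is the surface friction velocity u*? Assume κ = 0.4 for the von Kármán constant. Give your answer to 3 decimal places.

u* ≈ 2.530 m/s

Log law: V(z) = (u*/κ) · ln(z/z₀) ⇒ u* = κ · V / ln(z/z₀)
u* = 0.4 × 16.8 / ln(10.0/0.702) = 0.4 × 16.8 / 2.6564
   = 6.7200 / 2.6564 = 2.5297 m/s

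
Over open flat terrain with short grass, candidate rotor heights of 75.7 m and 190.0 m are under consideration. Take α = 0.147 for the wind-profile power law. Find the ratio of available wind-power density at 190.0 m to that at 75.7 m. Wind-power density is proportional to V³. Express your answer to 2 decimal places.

1.50

Speed ratio: V_B/V_A = (z_B/z_A)^α = (190.0/75.7)^0.147 = (2.5099)^0.147 = 1.14485
Power-density ratio: P_B/P_A = (V_B/V_A)³ = (1.14485)³ = 1.50055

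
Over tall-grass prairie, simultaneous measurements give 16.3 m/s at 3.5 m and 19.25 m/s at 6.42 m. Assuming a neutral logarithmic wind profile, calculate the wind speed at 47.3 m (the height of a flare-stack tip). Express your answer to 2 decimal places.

Log law: V ∝ ln(z/z₀). From the pair, with r = V₁/V₂ = 0.84675,
ln z₀ = (ln z₁ − r·ln z₂)/(1 − r) = (1.2528 − 0.84675×1.8594)/0.15325 = -2.0993 → z₀ = 0.1225 m
V₃ = V₁ · ln(z₃/z₀)/ln(z₁/z₀) = 16.3 × 5.9558/3.3520 = 28.9613 m/s

28.96 m/s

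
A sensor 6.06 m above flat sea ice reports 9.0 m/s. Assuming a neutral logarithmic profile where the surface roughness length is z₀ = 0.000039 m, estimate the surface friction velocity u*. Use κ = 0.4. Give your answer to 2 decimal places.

Log law: V(z) = (u*/κ) · ln(z/z₀) ⇒ u* = κ · V / ln(z/z₀)
u* = 0.4 × 9.0 / ln(6.06/0.000039) = 0.4 × 9.0 / 11.9537
   = 3.6000 / 11.9537 = 0.3012 m/s

u* ≈ 0.30 m/s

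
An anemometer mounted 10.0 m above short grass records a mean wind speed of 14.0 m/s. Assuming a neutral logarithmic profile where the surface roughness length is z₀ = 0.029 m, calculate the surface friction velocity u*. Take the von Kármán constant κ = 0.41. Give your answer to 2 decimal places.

u* ≈ 0.98 m/s

Log law: V(z) = (u*/κ) · ln(z/z₀) ⇒ u* = κ · V / ln(z/z₀)
u* = 0.41 × 14.0 / ln(10.0/0.029) = 0.41 × 14.0 / 5.8430
   = 5.7400 / 5.8430 = 0.9824 m/s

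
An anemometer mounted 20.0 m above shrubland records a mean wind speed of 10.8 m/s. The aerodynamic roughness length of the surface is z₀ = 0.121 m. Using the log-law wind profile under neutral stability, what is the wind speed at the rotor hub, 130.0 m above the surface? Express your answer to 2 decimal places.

14.76 m/s

Log law: V(z) ∝ ln(z/z₀), so V₂/V₁ = ln(z₂/z₀) / ln(z₁/z₀).
ln(130.0/0.121) = 6.9795, ln(20.0/0.121) = 5.1077
V₂ = 10.8 × 6.9795/5.1077 = 10.8 × 1.3665 = 14.7578 m/s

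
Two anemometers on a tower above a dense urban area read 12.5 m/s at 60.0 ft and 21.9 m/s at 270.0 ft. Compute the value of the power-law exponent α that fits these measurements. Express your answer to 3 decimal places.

Power law: V₂/V₁ = (z₂/z₁)^α ⇒ α = ln(V₂/V₁) / ln(z₂/z₁)
α = ln(21.9/12.5) / ln(270.0/60.0) = ln(1.7520) / ln(4.5000)
  = 0.56076 / 1.50408 = 0.37283

α ≈ 0.373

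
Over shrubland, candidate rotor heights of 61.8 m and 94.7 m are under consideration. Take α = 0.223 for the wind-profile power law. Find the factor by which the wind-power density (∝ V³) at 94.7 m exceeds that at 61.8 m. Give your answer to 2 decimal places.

1.33

Speed ratio: V_B/V_A = (z_B/z_A)^α = (94.7/61.8)^0.223 = (1.5324)^0.223 = 1.09986
Power-density ratio: P_B/P_A = (V_B/V_A)³ = (1.09986)³ = 1.33048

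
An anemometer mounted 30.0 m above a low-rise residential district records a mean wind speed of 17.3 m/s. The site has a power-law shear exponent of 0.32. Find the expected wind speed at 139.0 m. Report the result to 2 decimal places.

Power-law profile: V₂ = V₁ · (z₂/z₁)^α
V₂ = 17.3 × (139.0/30.0)^0.32 = 17.3 × (4.6333)^0.32
    = 17.3 × 1.6334 = 28.2574 m/s

28.26 m/s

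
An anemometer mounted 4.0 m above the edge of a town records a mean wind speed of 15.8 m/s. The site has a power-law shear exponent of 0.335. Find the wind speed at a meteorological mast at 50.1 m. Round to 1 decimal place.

36.8 m/s

Power-law profile: V₂ = V₁ · (z₂/z₁)^α
V₂ = 15.8 × (50.1/4.0)^0.335 = 15.8 × (12.5250)^0.335
    = 15.8 × 2.3321 = 36.8479 m/s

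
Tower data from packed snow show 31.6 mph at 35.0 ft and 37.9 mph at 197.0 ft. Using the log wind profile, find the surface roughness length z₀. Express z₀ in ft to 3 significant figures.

Log law: V(z) ∝ ln(z/z₀). With r = V₁/V₂ = 31.6/37.9 = 0.83377,
r · ln(z₂/z₀) = ln(z₁/z₀) ⇒ ln z₀ = (ln z₁ − r·ln z₂)/(1 − r)
ln z₀ = (3.55535 − 0.83377×5.28320) / 0.16623 = -5.1114
z₀ = exp(-5.1114) = 0.006028 ft

z₀ ≈ 0.00603 ft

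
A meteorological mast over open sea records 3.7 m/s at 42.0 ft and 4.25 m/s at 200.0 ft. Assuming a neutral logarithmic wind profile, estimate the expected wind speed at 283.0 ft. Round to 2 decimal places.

Log law: V ∝ ln(z/z₀). From the pair, with r = V₁/V₂ = 0.87059,
ln z₀ = (ln z₁ − r·ln z₂)/(1 − r) = (3.7377 − 0.87059×5.2983)/0.12941 = -6.7612 → z₀ = 0.001158 ft
V₃ = V₁ · ln(z₃/z₀)/ln(z₁/z₀) = 3.7 × 12.4067/10.4989 = 4.3723 m/s

4.37 m/s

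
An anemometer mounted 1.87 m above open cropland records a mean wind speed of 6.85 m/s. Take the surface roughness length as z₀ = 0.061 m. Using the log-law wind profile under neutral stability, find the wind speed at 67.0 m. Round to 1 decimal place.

14.0 m/s

Log law: V(z) ∝ ln(z/z₀), so V₂/V₁ = ln(z₂/z₀) / ln(z₁/z₀).
ln(67.0/0.061) = 7.0016, ln(1.87/0.061) = 3.4228
V₂ = 6.85 × 7.0016/3.4228 = 6.85 × 2.0456 = 14.0121 m/s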